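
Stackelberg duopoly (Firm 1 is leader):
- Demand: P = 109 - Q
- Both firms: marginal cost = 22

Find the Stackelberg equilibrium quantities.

q₁* (leader) = 43.5, q₂* (follower) = 21.75

Work:
Follower's reaction: q₂ = (a - c - q₁)/2
Leader substitutes: π₁ = q₁·(a - q₁ - (a-c-q₁)/2 - c)
FOC: q₁* = (109 - 22)/2 = 43.50
Then: q₂* = (109 - 22 - 43.5)/2 = 21.75
Leader has first-mover advantage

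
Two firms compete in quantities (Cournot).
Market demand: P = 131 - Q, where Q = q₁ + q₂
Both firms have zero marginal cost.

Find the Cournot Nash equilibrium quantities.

q₁* = q₂* = 43.67; P* = 43.67

Work:
Profit: π_i = P·q_i = (a - q_i - q_j)·q_i
FOC: ∂π_i/∂q_i = a - 2q_i - q_j = 0
Reaction function: q_i = (131 - q_j)/2
Symmetry: q* = 131/3 = 43.67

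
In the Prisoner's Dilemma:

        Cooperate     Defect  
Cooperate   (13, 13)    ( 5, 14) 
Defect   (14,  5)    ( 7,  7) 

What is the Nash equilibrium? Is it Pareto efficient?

(Defect, Defect) is NE; not Pareto efficient

Work:
Defect dominates Cooperate for both players:
If P2 cooperates: Defect (14) > Cooperate (13)
If P2 defects: Defect (7) > Cooperate (5)
NE: (Defect, Defect) with payoff (7, 7)
But (Cooperate, Cooperate) = (13, 13) Pareto dominates (7, 7)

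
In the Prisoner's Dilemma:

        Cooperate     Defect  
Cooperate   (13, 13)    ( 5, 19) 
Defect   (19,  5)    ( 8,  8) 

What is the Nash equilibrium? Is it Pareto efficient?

(Defect, Defect) is NE; not Pareto efficient

Work:
Defect dominates Cooperate for both players:
If P2 cooperates: Defect (19) > Cooperate (13)
If P2 defects: Defect (8) > Cooperate (5)
NE: (Defect, Defect) with payoff (8, 8)
But (Cooperate, Cooperate) = (13, 13) Pareto dominates (8, 8)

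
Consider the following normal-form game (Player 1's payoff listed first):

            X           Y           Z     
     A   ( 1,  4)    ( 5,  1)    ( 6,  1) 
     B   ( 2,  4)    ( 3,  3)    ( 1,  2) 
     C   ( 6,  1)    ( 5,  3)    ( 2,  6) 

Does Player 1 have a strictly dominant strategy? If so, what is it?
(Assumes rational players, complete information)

No strictly dominant strategy exists for Player 1

Work:
A strategy strictly dominates another if it gives a strictly higher payoff against every opponent action. Compare each pair of P1's strategies column-by-column:
  A vs B: [1 vs 2, 5 vs 3, 6 vs 1] → A does not strictly dominate B (column X: 1 ≤ 2)
  A vs C: [1 vs 6, 5 vs 5, 6 vs 2] → A does not strictly dominate C (column X: 1 ≤ 6)
  B vs A: [2 vs 1, 3 vs 5, 1 vs 6] → B does not strictly dominate A (column Y: 3 ≤ 5)
  B vs C: [2 vs 6, 3 vs 5, 1 vs 2] → B does not strictly dominate C (column X: 2 ≤ 6)
  C vs A: [6 vs 1, 5 vs 5, 2 vs 6] → C does not strictly dominate A (column Y: 5 ≤ 5)
  C vs B: [6 vs 2, 5 vs 3, 2 vs 1] → C strictly dominates B
No single strategy strictly dominates all others → no strictly dominant strategy.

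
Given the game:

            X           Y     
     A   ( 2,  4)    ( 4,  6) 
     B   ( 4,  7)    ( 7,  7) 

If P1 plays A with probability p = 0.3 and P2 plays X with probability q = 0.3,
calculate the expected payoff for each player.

E[P1] = 5.29, E[P2] = 6.52

Work:
E[P1] = p·q·π₁(A,X) + p·(1-q)·π₁(A,Y) + (1-p)·q·π₁(B,X) + (1-p)·(1-q)·π₁(B,Y)
= 0.3·0.3·2 + 0.3·0.7·4 + 0.7·0.3·4 + 0.7·0.7·7
= 5.29

E[P2] = 6.52 (similar calculation)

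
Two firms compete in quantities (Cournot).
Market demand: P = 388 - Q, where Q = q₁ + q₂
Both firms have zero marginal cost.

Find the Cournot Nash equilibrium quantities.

q₁* = q₂* = 129.33; P* = 129.33

Work:
Profit: π_i = P·q_i = (a - q_i - q_j)·q_i
FOC: ∂π_i/∂q_i = a - 2q_i - q_j = 0
Reaction function: q_i = (388 - q_j)/2
Symmetry: q* = 388/3 = 129.33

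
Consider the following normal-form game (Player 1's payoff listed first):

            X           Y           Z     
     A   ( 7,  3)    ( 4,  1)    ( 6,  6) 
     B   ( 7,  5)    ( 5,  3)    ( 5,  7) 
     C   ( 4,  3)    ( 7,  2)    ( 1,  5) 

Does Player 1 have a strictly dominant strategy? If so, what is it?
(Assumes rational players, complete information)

No strictly dominant strategy exists for Player 1

Work:
A strategy strictly dominates another if it gives a strictly higher payoff against every opponent action. Compare each pair of P1's strategies column-by-column:
  A vs B: [7 vs 7, 4 vs 5, 6 vs 5] → A does not strictly dominate B (column X: 7 ≤ 7)
  A vs C: [7 vs 4, 4 vs 7, 6 vs 1] → A does not strictly dominate C (column Y: 4 ≤ 7)
  B vs A: [7 vs 7, 5 vs 4, 5 vs 6] → B does not strictly dominate A (column X: 7 ≤ 7)
  B vs C: [7 vs 4, 5 vs 7, 5 vs 1] → B does not strictly dominate C (column Y: 5 ≤ 7)
  C vs A: [4 vs 7, 7 vs 4, 1 vs 6] → C does not strictly dominate A (column X: 4 ≤ 7)
  C vs B: [4 vs 7, 7 vs 5, 1 vs 5] → C does not strictly dominate B (column X: 4 ≤ 7)
No single strategy strictly dominates all others → no strictly dominant strategy.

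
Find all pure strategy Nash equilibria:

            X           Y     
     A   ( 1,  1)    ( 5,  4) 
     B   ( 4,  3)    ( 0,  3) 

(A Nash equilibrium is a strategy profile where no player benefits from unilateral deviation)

Nash equilibrium: (A, Y), (B, X)

Work:
Best responses:
  P1 vs X: payoffs [1, 4] → best response B (payoff 4)
  P1 vs Y: payoffs [5, 0] → best response A (payoff 5)
  P2 vs A: payoffs [1, 4] → best response Y (payoff 4)
  P2 vs B: payoffs [3, 3] → best response X/Y (payoff 3)
Mutual best responses: (A,Y), (B,X) → Nash equilibria.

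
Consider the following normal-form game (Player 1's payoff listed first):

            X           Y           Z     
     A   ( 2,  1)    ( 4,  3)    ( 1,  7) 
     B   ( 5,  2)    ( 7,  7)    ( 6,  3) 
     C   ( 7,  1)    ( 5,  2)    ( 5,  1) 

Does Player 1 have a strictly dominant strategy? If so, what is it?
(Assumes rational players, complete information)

No strictly dominant strategy exists for Player 1

Work:
A strategy strictly dominates another if it gives a strictly higher payoff against every opponent action. Compare each pair of P1's strategies column-by-column:
  A vs B: [2 vs 5, 4 vs 7, 1 vs 6] → A does not strictly dominate B (column X: 2 ≤ 5)
  A vs C: [2 vs 7, 4 vs 5, 1 vs 5] → A does not strictly dominate C (column X: 2 ≤ 7)
  B vs A: [5 vs 2, 7 vs 4, 6 vs 1] → B strictly dominates A
  B vs C: [5 vs 7, 7 vs 5, 6 vs 5] → B does not strictly dominate C (column X: 5 ≤ 7)
  C vs A: [7 vs 2, 5 vs 4, 5 vs 1] → C strictly dominates A
  C vs B: [7 vs 5, 5 vs 7, 5 vs 6] → C does not strictly dominate B (column Y: 5 ≤ 7)
No single strategy strictly dominates all others → no strictly dominant strategy.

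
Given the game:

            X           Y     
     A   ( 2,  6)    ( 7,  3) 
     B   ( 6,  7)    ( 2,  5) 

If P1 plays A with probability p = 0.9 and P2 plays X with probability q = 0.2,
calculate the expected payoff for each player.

E[P1] = 5.68, E[P2] = 3.78

Work:
E[P1] = p·q·π₁(A,X) + p·(1-q)·π₁(A,Y) + (1-p)·q·π₁(B,X) + (1-p)·(1-q)·π₁(B,Y)
= 0.9·0.2·2 + 0.9·0.8·7 + 0.1·0.2·6 + 0.1·0.8·2
= 5.68

E[P2] = 3.78 (similar calculation)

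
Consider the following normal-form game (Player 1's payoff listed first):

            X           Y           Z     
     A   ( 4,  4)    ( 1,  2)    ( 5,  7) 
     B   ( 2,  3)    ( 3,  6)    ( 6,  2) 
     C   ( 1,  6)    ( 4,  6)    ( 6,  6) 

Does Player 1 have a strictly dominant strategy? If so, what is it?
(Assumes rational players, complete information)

No strictly dominant strategy exists for Player 1

Work:
A strategy strictly dominates another if it gives a strictly higher payoff against every opponent action. Compare each pair of P1's strategies column-by-column:
  A vs B: [4 vs 2, 1 vs 3, 5 vs 6] → A does not strictly dominate B (column Y: 1 ≤ 3)
  A vs C: [4 vs 1, 1 vs 4, 5 vs 6] → A does not strictly dominate C (column Y: 1 ≤ 4)
  B vs A: [2 vs 4, 3 vs 1, 6 vs 5] → B does not strictly dominate A (column X: 2 ≤ 4)
  B vs C: [2 vs 1, 3 vs 4, 6 vs 6] → B does not strictly dominate C (column Y: 3 ≤ 4)
  C vs A: [1 vs 4, 4 vs 1, 6 vs 5] → C does not strictly dominate A (column X: 1 ≤ 4)
  C vs B: [1 vs 2, 4 vs 3, 6 vs 6] → C does not strictly dominate B (column X: 1 ≤ 2)
No single strategy strictly dominates all others → no strictly dominant strategy.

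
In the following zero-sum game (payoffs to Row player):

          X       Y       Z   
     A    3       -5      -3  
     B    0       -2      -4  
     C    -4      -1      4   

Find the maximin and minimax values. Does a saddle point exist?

Maximin = -4, Minimax = -1, Saddle: False

Work:
Row minimums: [-5, -4, -4] → maximin = -4
Column maximums: [3, -1, 4] → minimax = -1
No saddle point (maximin ≠ minimax). Mixed strategy needed.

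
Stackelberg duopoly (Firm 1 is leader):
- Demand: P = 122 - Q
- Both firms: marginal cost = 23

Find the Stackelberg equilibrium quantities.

q₁* (leader) = 49.5, q₂* (follower) = 24.75

Work:
Follower's reaction: q₂ = (a - c - q₁)/2
Leader substitutes: π₁ = q₁·(a - q₁ - (a-c-q₁)/2 - c)
FOC: q₁* = (122 - 23)/2 = 49.50
Then: q₂* = (122 - 23 - 49.5)/2 = 24.75
Leader has first-mover advantage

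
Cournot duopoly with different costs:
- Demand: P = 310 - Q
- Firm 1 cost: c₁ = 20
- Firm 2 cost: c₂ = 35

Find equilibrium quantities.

q₁* = 101.67, q₂* = 86.67

Work:
Reaction: q₁ = (310 - 20 - q₂)/2
Reaction: q₂ = (310 - 35 - q₁)/2
Solve simultaneously:
q₁* = (310 - 2×20 + 35)/3 = 101.67
q₂* = (310 - 2×35 + 20)/3 = 86.67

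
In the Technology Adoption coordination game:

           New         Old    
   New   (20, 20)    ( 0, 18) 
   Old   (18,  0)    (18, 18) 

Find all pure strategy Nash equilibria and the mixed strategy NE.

Pure NE: (New, New) and (Old, Old); Mixed NE: p = 0.9, q = 0.9

Work:
Check pure NE:
(New, New): (20, 20) - no unilateral deviation beneficial
(Old, Old): (18, 18) - no unilateral deviation beneficial
Mixed NE: P1 plays New with p = 0.9, P2 plays New with q = 0.9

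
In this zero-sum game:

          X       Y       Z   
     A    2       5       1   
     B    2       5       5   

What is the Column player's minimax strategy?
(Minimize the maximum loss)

Column should play X, value = 2

Work:
Column player minimizes Row's maximum payoff:
Column X: max payoff to Row = 2
Column Y: max payoff to Row = 5
Column Z: max payoff to Row = 5
Minimum is 2, achieved by column X.
Minimax strategy: X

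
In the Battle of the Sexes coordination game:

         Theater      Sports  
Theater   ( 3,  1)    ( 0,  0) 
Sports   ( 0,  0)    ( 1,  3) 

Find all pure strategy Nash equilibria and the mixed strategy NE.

Pure NE: (Theater, Theater) and (Sports, Sports); Mixed NE: p = 0.75, q = 0.25

Work:
Check pure NE:
(Theater, Theater): (3, 1) - no unilateral deviation beneficial
(Sports, Sports): (1, 3) - no unilateral deviation beneficial
Mixed NE: P1 plays Theater with p = 0.75, P2 plays Theater with q = 0.25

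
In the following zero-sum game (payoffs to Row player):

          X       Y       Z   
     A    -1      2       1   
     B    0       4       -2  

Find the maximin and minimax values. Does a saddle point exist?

Maximin = -1, Minimax = 0, Saddle: False

Work:
Row minimums: [-1, -2] → maximin = -1
Column maximums: [0, 4, 1] → minimax = 0
No saddle point (maximin ≠ minimax). Mixed strategy needed.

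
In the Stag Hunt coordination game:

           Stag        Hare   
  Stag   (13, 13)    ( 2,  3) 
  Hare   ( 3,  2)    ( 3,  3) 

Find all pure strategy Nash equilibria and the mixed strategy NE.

Pure NE: (Stag, Stag) and (Hare, Hare); Mixed NE: p = 0.0909, q = 0.0909

Work:
Check pure NE:
(Stag, Stag): (13, 13) - no unilateral deviation beneficial
(Hare, Hare): (3, 3) - no unilateral deviation beneficial
Mixed NE: P1 plays Stag with p = 0.0909, P2 plays Stag with q = 0.0909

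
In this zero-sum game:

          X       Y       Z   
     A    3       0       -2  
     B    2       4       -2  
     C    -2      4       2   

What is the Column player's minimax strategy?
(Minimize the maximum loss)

Column should play Z, value = 2

Work:
Column player minimizes Row's maximum payoff:
Column X: max payoff to Row = 3
Column Y: max payoff to Row = 4
Column Z: max payoff to Row = 2
Minimum is 2, achieved by column Z.
Minimax strategy: Z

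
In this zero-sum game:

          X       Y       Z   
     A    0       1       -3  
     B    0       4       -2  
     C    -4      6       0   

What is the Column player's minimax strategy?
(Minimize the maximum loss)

Column should play X or Z (all achieve the minimum), value = 0

Work:
Column player minimizes Row's maximum payoff:
Column X: max payoff to Row = 0
Column Y: max payoff to Row = 6
Column Z: max payoff to Row = 0
Minimum is 0, achieved by columns X, Z (tied).
Each of X or Z is a minimax strategy.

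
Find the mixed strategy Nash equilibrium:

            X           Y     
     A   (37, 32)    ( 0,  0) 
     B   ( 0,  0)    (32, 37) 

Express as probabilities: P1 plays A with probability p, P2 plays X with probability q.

p = 0.5362, q = 0.4638

Work:
Find probabilities that make opponent indifferent:
P2 chooses q to make P1 indifferent between A and B
P1 chooses p to make P2 indifferent between X and Y
Mixed NE: P1 plays (A: 0.5362, B: 0.4638), P2 plays (X: 0.4638, Y: 0.5362)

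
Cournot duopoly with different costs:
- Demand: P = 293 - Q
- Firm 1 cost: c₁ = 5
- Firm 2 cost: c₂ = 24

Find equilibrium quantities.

q₁* = 102.33, q₂* = 83.33

Work:
Reaction: q₁ = (293 - 5 - q₂)/2
Reaction: q₂ = (293 - 24 - q₁)/2
Solve simultaneously:
q₁* = (293 - 2×5 + 24)/3 = 102.33
q₂* = (293 - 2×24 + 5)/3 = 83.33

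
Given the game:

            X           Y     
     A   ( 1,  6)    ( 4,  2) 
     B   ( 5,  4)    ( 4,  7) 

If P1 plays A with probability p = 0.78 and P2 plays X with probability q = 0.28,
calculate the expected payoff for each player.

E[P1] = 3.4064, E[P2] = 3.7888

Work:
E[P1] = p·q·π₁(A,X) + p·(1-q)·π₁(A,Y) + (1-p)·q·π₁(B,X) + (1-p)·(1-q)·π₁(B,Y)
= 0.78·0.28·1 + 0.78·0.72·4 + 0.22·0.28·5 + 0.22·0.72·4
= 3.4064

E[P2] = 3.7888 (similar calculation)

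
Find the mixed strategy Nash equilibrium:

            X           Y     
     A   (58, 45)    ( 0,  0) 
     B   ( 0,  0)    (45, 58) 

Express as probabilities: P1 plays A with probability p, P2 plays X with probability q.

p = 0.5631, q = 0.4369

Work:
Find probabilities that make opponent indifferent:
P2 chooses q to make P1 indifferent between A and B
P1 chooses p to make P2 indifferent between X and Y
Mixed NE: P1 plays (A: 0.5631, B: 0.4369), P2 plays (X: 0.4369, Y: 0.5631)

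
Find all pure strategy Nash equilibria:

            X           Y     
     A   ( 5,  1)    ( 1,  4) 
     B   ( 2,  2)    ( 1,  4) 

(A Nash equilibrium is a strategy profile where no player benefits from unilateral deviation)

Nash equilibrium: (A, Y), (B, Y)

Work:
Best responses:
  P1 vs X: payoffs [5, 2] → best response A (payoff 5)
  P1 vs Y: payoffs [1, 1] → best response A/B (payoff 1)
  P2 vs A: payoffs [1, 4] → best response Y (payoff 4)
  P2 vs B: payoffs [2, 4] → best response Y (payoff 4)
Mutual best responses: (A,Y), (B,Y) → Nash equilibria.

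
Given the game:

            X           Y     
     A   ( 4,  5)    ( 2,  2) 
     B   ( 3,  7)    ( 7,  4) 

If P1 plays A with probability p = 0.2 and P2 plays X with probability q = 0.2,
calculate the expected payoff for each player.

E[P1] = 5.44, E[P2] = 4.2

Work:
E[P1] = p·q·π₁(A,X) + p·(1-q)·π₁(A,Y) + (1-p)·q·π₁(B,X) + (1-p)·(1-q)·π₁(B,Y)
= 0.2·0.2·4 + 0.2·0.8·2 + 0.8·0.2·3 + 0.8·0.8·7
= 5.44

E[P2] = 4.2 (similar calculation)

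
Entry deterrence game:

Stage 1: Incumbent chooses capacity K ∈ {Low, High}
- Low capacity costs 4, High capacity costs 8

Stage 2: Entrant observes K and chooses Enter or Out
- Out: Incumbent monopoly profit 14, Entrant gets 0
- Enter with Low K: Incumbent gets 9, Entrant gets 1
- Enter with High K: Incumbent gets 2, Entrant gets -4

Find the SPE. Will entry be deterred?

SPE: (High, Enter|Low, Out|High); Entry deterred. Incumbent net profit = 6

Work:
After Low K: Entrant enters (1 > 0)
After High K: Entrant stays out (-4 < 0)
Incumbent: Low → 9−4=5, High → 14−8=6
Incumbent chooses High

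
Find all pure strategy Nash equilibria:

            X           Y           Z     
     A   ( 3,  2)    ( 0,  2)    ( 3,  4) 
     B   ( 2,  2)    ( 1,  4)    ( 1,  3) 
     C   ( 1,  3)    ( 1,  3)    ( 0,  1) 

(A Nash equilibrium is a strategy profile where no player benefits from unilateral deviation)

Nash equilibrium: (A, Z), (B, Y), (C, Y)

Work:
Best responses:
  P1 vs X: payoffs [3, 2, 1] → best response A (payoff 3)
  P1 vs Y: payoffs [0, 1, 1] → best response B/C (payoff 1)
  P1 vs Z: payoffs [3, 1, 0] → best response A (payoff 3)
  P2 vs A: payoffs [2, 2, 4] → best response Z (payoff 4)
  P2 vs B: payoffs [2, 4, 3] → best response Y (payoff 4)
  P2 vs C: payoffs [3, 3, 1] → best response X/Y (payoff 3)
Mutual best responses: (A,Z), (B,Y), (C,Y) → Nash equilibria.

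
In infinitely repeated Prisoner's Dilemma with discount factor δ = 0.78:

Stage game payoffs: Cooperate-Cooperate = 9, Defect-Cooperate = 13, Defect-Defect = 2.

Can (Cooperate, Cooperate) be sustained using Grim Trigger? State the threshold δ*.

δ* = 0.3636; since δ = 0.78 ≥ 0.3636, cooperation can be sustained

Work:
For Grim Trigger:
Cooperate forever: 9/(1-δ)
Defect then punished: 13 + 2·δ/(1-δ)
Need: 9/(1-δ) ≥ 13 + 2·δ/(1-δ)
Solving: δ ≥ (T-R)/(T-P) = (13-9)/(13-2) = 0.3636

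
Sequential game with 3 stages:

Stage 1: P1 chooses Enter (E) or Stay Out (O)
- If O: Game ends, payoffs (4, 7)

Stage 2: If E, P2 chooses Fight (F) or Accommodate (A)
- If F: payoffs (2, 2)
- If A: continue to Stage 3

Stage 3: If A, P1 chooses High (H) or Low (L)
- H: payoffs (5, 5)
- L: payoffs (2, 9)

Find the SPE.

SPE: (E, A, H); Outcome (5, 5)

Work:
Stage 3: P1 chooses H (5 vs 2)
Stage 2: P2: F->2, A->5 (anticipating H). Choose A
Stage 1: P1: O->4, E->5 (anticipating A, H). Choose E
SPE path: E -> A -> H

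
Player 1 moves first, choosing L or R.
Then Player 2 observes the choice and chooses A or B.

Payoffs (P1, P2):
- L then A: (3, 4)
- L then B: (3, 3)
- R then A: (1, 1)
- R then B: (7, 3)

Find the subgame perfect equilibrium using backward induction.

P1 plays R, P2 plays A after L and B after R; Payoff (7, 3)

Work:
Backward induction:
After L: P2 chooses A → P1 gets 3
After R: P2 chooses B → P1 gets 7
P1 chooses R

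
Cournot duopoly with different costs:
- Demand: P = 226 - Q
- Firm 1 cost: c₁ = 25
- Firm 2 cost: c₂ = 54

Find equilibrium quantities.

q₁* = 76.67, q₂* = 47.67

Work:
Reaction: q₁ = (226 - 25 - q₂)/2
Reaction: q₂ = (226 - 54 - q₁)/2
Solve simultaneously:
q₁* = (226 - 2×25 + 54)/3 = 76.67
q₂* = (226 - 2×54 + 25)/3 = 47.67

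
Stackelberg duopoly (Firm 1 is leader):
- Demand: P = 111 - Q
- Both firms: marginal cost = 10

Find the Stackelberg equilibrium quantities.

q₁* (leader) = 50.5, q₂* (follower) = 25.25

Work:
Follower's reaction: q₂ = (a - c - q₁)/2
Leader substitutes: π₁ = q₁·(a - q₁ - (a-c-q₁)/2 - c)
FOC: q₁* = (111 - 10)/2 = 50.50
Then: q₂* = (111 - 10 - 50.5)/2 = 25.25
Leader has first-mover advantage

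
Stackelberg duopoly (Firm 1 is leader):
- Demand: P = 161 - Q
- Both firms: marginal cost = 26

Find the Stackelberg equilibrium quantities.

q₁* (leader) = 67.5, q₂* (follower) = 33.75

Work:
Follower's reaction: q₂ = (a - c - q₁)/2
Leader substitutes: π₁ = q₁·(a - q₁ - (a-c-q₁)/2 - c)
FOC: q₁* = (161 - 26)/2 = 67.50
Then: q₂* = (161 - 26 - 67.5)/2 = 33.75
Leader has first-mover advantage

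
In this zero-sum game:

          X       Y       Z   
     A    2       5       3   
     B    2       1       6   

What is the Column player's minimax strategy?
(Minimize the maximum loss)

Column should play X, value = 2

Work:
Column player minimizes Row's maximum payoff:
Column X: max payoff to Row = 2
Column Y: max payoff to Row = 5
Column Z: max payoff to Row = 6
Minimum is 2, achieved by column X.
Minimax strategy: X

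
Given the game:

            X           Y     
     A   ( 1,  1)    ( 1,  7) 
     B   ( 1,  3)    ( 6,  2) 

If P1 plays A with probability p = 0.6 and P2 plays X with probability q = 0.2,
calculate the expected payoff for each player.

E[P1] = 2.6, E[P2] = 4.36

Work:
E[P1] = p·q·π₁(A,X) + p·(1-q)·π₁(A,Y) + (1-p)·q·π₁(B,X) + (1-p)·(1-q)·π₁(B,Y)
= 0.6·0.2·1 + 0.6·0.8·1 + 0.4·0.2·1 + 0.4·0.8·6
= 2.6

E[P2] = 4.36 (similar calculation)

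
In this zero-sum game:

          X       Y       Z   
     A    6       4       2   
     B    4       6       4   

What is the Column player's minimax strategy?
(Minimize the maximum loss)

Column should play Z, value = 4

Work:
Column player minimizes Row's maximum payoff:
Column X: max payoff to Row = 6
Column Y: max payoff to Row = 6
Column Z: max payoff to Row = 4
Minimum is 4, achieved by column Z.
Minimax strategy: Z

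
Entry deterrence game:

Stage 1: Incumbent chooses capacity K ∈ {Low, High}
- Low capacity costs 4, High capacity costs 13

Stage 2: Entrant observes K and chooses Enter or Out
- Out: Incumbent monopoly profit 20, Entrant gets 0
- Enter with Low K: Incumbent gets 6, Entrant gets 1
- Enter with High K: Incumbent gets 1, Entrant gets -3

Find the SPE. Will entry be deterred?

SPE: (High, Enter|Low, Out|High); Entry deterred. Incumbent net profit = 7

Work:
After Low K: Entrant enters (1 > 0)
After High K: Entrant stays out (-3 < 0)
Incumbent: Low → 6−4=2, High → 20−13=7
Incumbent chooses High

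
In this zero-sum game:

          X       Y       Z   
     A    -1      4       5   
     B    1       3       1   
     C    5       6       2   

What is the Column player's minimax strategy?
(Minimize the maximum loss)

Column should play X or Z (all achieve the minimum), value = 5

Work:
Column player minimizes Row's maximum payoff:
Column X: max payoff to Row = 5
Column Y: max payoff to Row = 6
Column Z: max payoff to Row = 5
Minimum is 5, achieved by columns X, Z (tied).
Each of X or Z is a minimax strategy.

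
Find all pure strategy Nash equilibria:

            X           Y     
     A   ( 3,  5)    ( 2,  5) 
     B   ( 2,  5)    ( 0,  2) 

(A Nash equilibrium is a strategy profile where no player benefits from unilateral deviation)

Nash equilibrium: (A, X), (A, Y)

Work:
Best responses:
  P1 vs X: payoffs [3, 2] → best response A (payoff 3)
  P1 vs Y: payoffs [2, 0] → best response A (payoff 2)
  P2 vs A: payoffs [5, 5] → best response X/Y (payoff 5)
  P2 vs B: payoffs [5, 2] → best response X (payoff 5)
Mutual best responses: (A,X), (A,Y) → Nash equilibria.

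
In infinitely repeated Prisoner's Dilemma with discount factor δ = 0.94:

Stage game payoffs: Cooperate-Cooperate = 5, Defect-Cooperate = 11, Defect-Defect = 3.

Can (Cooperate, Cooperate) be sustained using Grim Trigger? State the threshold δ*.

δ* = 0.75; since δ = 0.94 ≥ 0.75, cooperation can be sustained

Work:
For Grim Trigger:
Cooperate forever: 5/(1-δ)
Defect then punished: 11 + 3·δ/(1-δ)
Need: 5/(1-δ) ≥ 11 + 3·δ/(1-δ)
Solving: δ ≥ (T-R)/(T-P) = (11-5)/(11-3) = 0.75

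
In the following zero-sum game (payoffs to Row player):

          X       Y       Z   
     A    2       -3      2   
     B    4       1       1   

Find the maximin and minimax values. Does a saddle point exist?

Maximin = 1, Minimax = 1, Saddle: True

Work:
Row minimums: [-3, 1] → maximin = 1
Column maximums: [4, 1, 2] → minimax = 1
Saddle point exists! Game value = 1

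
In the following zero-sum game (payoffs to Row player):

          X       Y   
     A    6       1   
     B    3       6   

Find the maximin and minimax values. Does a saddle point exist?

Maximin = 3, Minimax = 6, Saddle: False

Work:
Row minimums: [1, 3] → maximin = 3
Column maximums: [6, 6] → minimax = 6
No saddle point (maximin ≠ minimax). Mixed strategy needed.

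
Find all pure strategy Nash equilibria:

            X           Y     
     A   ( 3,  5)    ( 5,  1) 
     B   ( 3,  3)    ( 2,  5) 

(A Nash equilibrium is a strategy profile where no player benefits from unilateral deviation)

Nash equilibrium: (A, X)

Work:
Best responses:
  P1 vs X: payoffs [3, 3] → best response A/B (payoff 3)
  P1 vs Y: payoffs [5, 2] → best response A (payoff 5)
  P2 vs A: payoffs [5, 1] → best response X (payoff 5)
  P2 vs B: payoffs [3, 5] → best response Y (payoff 5)
Mutual best responses: (A,X) → Nash equilibria.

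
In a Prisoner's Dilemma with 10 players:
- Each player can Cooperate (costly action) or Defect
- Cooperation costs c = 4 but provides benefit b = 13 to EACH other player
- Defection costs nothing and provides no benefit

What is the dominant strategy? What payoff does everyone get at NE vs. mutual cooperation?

Dominant: Defect; NE payoff = 0; Coop payoff = 113

Work:
Defect dominates (saves cost c = 4, benefit to others is external)
NE: All defect → everyone gets 0
If all cooperate: each receives (9)×13 - 4 = 113
Social dilemma: 113 > 0 but NE gives 0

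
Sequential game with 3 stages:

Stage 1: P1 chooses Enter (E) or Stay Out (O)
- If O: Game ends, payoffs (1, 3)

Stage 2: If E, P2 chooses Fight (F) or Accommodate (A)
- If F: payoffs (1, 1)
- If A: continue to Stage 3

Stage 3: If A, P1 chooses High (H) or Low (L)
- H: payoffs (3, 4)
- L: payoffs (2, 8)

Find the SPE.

SPE: (E, A, H); Outcome (3, 4)

Work:
Stage 3: P1 chooses H (3 vs 2)
Stage 2: P2: F->1, A->4 (anticipating H). Choose A
Stage 1: P1: O->1, E->3 (anticipating A, H). Choose E
SPE path: E -> A -> H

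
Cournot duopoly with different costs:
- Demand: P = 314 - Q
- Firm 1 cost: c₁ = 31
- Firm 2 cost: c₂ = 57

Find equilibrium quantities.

q₁* = 103.0, q₂* = 77.0

Work:
Reaction: q₁ = (314 - 31 - q₂)/2
Reaction: q₂ = (314 - 57 - q₁)/2
Solve simultaneously:
q₁* = (314 - 2×31 + 57)/3 = 103.0
q₂* = (314 - 2×57 + 31)/3 = 77.0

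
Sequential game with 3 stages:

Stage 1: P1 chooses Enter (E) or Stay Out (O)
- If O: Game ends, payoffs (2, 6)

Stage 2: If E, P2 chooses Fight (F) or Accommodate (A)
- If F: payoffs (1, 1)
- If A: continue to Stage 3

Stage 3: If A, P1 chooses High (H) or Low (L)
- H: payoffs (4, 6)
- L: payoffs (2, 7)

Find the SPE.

SPE: (E, A, H); Outcome (4, 6)

Work:
Stage 3: P1 chooses H (4 vs 2)
Stage 2: P2: F->1, A->6 (anticipating H). Choose A
Stage 1: P1: O->2, E->4 (anticipating A, H). Choose E
SPE path: E -> A -> H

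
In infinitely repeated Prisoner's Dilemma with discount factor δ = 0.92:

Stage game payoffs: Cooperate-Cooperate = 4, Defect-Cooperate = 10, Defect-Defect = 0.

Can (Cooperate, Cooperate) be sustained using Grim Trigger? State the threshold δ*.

δ* = 0.6; since δ = 0.92 ≥ 0.6, cooperation can be sustained

Work:
For Grim Trigger:
Cooperate forever: 4/(1-δ)
Defect then punished: 10 + 0·δ/(1-δ)
Need: 4/(1-δ) ≥ 10 + 0·δ/(1-δ)
Solving: δ ≥ (T-R)/(T-P) = (10-4)/(10-0) = 0.6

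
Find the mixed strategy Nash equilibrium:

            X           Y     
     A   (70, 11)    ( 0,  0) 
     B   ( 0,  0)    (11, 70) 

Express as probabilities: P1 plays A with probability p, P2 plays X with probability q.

p = 0.8642, q = 0.1358

Work:
Find probabilities that make opponent indifferent:
P2 chooses q to make P1 indifferent between A and B
P1 chooses p to make P2 indifferent between X and Y
Mixed NE: P1 plays (A: 0.8642, B: 0.1358), P2 plays (X: 0.1358, Y: 0.8642)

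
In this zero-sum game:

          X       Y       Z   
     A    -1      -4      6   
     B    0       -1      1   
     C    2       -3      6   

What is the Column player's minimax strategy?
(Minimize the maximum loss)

Column should play Y, value = -1

Work:
Column player minimizes Row's maximum payoff:
Column X: max payoff to Row = 2
Column Y: max payoff to Row = -1
Column Z: max payoff to Row = 6
Minimum is -1, achieved by column Y.
Minimax strategy: Y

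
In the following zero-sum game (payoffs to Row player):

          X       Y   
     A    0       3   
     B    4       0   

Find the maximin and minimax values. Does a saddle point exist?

Maximin = 0, Minimax = 3, Saddle: False

Work:
Row minimums: [0, 0] → maximin = 0
Column maximums: [4, 3] → minimax = 3
No saddle point (maximin ≠ minimax). Mixed strategy needed.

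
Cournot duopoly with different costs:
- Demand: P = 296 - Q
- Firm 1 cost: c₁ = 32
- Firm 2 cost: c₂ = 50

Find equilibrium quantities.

q₁* = 94.0, q₂* = 76.0

Work:
Reaction: q₁ = (296 - 32 - q₂)/2
Reaction: q₂ = (296 - 50 - q₁)/2
Solve simultaneously:
q₁* = (296 - 2×32 + 50)/3 = 94.0
q₂* = (296 - 2×50 + 32)/3 = 76.0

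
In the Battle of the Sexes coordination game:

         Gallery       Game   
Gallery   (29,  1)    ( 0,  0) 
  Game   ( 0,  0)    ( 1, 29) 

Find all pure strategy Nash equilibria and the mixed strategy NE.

Pure NE: (Gallery, Gallery) and (Game, Game); Mixed NE: p = 0.9667, q = 0.0333

Work:
Check pure NE:
(Gallery, Gallery): (29, 1) - no unilateral deviation beneficial
(Game, Game): (1, 29) - no unilateral deviation beneficial
Mixed NE: P1 plays Gallery with p = 0.9667, P2 plays Gallery with q = 0.0333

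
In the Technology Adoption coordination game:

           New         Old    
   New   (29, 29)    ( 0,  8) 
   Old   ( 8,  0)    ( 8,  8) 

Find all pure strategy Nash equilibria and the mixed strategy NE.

Pure NE: (New, New) and (Old, Old); Mixed NE: p = 0.2759, q = 0.2759

Work:
Check pure NE:
(New, New): (29, 29) - no unilateral deviation beneficial
(Old, Old): (8, 8) - no unilateral deviation beneficial
Mixed NE: P1 plays New with p = 0.2759, P2 plays New with q = 0.2759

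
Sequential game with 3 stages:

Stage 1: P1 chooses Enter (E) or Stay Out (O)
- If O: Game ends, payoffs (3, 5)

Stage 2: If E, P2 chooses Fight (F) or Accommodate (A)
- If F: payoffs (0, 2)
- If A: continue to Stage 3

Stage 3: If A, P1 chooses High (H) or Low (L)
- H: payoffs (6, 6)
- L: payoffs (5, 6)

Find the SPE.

SPE: (E, A, H); Outcome (6, 6)

Work:
Stage 3: P1 chooses H (6 vs 5)
Stage 2: P2: F->2, A->6 (anticipating H). Choose A
Stage 1: P1: O->3, E->6 (anticipating A, H). Choose E
SPE path: E -> A -> H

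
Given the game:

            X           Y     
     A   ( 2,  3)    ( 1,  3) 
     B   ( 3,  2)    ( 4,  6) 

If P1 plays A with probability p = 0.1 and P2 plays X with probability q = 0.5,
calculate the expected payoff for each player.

E[P1] = 3.3, E[P2] = 3.9

Work:
E[P1] = p·q·π₁(A,X) + p·(1-q)·π₁(A,Y) + (1-p)·q·π₁(B,X) + (1-p)·(1-q)·π₁(B,Y)
= 0.1·0.5·2 + 0.1·0.5·1 + 0.9·0.5·3 + 0.9·0.5·4
= 3.3

E[P2] = 3.9 (similar calculation)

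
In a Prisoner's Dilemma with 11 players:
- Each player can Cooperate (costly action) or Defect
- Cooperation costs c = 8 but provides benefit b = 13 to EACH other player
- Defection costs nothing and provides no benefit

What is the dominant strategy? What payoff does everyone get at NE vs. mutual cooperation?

Dominant: Defect; NE payoff = 0; Coop payoff = 122

Work:
Defect dominates (saves cost c = 8, benefit to others is external)
NE: All defect → everyone gets 0
If all cooperate: each receives (10)×13 - 8 = 122
Social dilemma: 122 > 0 but NE gives 0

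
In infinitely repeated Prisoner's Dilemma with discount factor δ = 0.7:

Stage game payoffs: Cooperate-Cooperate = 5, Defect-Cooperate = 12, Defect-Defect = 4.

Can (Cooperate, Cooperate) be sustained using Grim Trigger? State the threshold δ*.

δ* = 0.875; since δ = 0.7 < 0.875, cooperation cannot be sustained

Work:
For Grim Trigger:
Cooperate forever: 5/(1-δ)
Defect then punished: 12 + 4·δ/(1-δ)
Need: 5/(1-δ) ≥ 12 + 4·δ/(1-δ)
Solving: δ ≥ (T-R)/(T-P) = (12-5)/(12-4) = 0.875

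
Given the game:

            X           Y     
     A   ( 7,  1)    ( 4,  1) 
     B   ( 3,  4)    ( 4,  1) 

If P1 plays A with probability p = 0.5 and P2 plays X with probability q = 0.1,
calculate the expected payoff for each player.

E[P1] = 4.1, E[P2] = 1.15

Work:
E[P1] = p·q·π₁(A,X) + p·(1-q)·π₁(A,Y) + (1-p)·q·π₁(B,X) + (1-p)·(1-q)·π₁(B,Y)
= 0.5·0.1·7 + 0.5·0.9·4 + 0.5·0.1·3 + 0.5·0.9·4
= 4.1

E[P2] = 1.15 (similar calculation)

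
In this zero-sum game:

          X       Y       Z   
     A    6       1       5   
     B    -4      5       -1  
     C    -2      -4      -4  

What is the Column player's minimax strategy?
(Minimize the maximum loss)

Column should play Y or Z (all achieve the minimum), value = 5

Work:
Column player minimizes Row's maximum payoff:
Column X: max payoff to Row = 6
Column Y: max payoff to Row = 5
Column Z: max payoff to Row = 5
Minimum is 5, achieved by columns Y, Z (tied).
Each of Y or Z is a minimax strategy.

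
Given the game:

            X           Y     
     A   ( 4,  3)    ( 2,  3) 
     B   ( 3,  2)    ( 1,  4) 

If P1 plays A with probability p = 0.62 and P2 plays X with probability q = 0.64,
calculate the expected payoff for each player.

E[P1] = 2.9, E[P2] = 2.8936

Work:
E[P1] = p·q·π₁(A,X) + p·(1-q)·π₁(A,Y) + (1-p)·q·π₁(B,X) + (1-p)·(1-q)·π₁(B,Y)
= 0.62·0.64·4 + 0.62·0.36·2 + 0.38·0.64·3 + 0.38·0.36·1
= 2.9

E[P2] = 2.8936 (similar calculation)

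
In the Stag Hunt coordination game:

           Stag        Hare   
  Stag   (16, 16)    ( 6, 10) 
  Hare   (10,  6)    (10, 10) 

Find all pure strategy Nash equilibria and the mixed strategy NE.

Pure NE: (Stag, Stag) and (Hare, Hare); Mixed NE: p = 0.4, q = 0.4

Work:
Check pure NE:
(Stag, Stag): (16, 16) - no unilateral deviation beneficial
(Hare, Hare): (10, 10) - no unilateral deviation beneficial
Mixed NE: P1 plays Stag with p = 0.4, P2 plays Stag with q = 0.4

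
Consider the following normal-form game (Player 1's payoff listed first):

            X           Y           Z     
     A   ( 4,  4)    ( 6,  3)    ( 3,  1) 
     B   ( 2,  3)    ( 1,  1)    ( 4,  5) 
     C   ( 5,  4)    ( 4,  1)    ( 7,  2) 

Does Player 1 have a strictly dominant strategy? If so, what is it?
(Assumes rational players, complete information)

No strictly dominant strategy exists for Player 1

Work:
A strategy strictly dominates another if it gives a strictly higher payoff against every opponent action. Compare each pair of P1's strategies column-by-column:
  A vs B: [4 vs 2, 6 vs 1, 3 vs 4] → A does not strictly dominate B (column Z: 3 ≤ 4)
  A vs C: [4 vs 5, 6 vs 4, 3 vs 7] → A does not strictly dominate C (column X: 4 ≤ 5)
  B vs A: [2 vs 4, 1 vs 6, 4 vs 3] → B does not strictly dominate A (column X: 2 ≤ 4)
  B vs C: [2 vs 5, 1 vs 4, 4 vs 7] → B does not strictly dominate C (column X: 2 ≤ 5)
  C vs A: [5 vs 4, 4 vs 6, 7 vs 3] → C does not strictly dominate A (column Y: 4 ≤ 6)
  C vs B: [5 vs 2, 4 vs 1, 7 vs 4] → C strictly dominates B
No single strategy strictly dominates all others → no strictly dominant strategy.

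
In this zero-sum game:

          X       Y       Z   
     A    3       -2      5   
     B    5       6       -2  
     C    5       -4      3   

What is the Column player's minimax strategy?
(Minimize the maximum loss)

Column should play X or Z (all achieve the minimum), value = 5

Work:
Column player minimizes Row's maximum payoff:
Column X: max payoff to Row = 5
Column Y: max payoff to Row = 6
Column Z: max payoff to Row = 5
Minimum is 5, achieved by columns X, Z (tied).
Each of X or Z is a minimax strategy.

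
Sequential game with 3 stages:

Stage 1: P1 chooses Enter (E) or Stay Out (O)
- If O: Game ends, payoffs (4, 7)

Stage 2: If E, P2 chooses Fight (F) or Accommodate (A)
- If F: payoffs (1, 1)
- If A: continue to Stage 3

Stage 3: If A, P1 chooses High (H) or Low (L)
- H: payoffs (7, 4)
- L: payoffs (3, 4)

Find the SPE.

SPE: (E, A, H); Outcome (7, 4)

Work:
Stage 3: P1 chooses H (7 vs 3)
Stage 2: P2: F->1, A->4 (anticipating H). Choose A
Stage 1: P1: O->4, E->7 (anticipating A, H). Choose E
SPE path: E -> A -> H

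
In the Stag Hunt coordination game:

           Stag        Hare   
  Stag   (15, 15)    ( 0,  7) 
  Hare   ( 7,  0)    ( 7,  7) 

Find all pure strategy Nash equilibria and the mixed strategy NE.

Pure NE: (Stag, Stag) and (Hare, Hare); Mixed NE: p = 0.4667, q = 0.4667

Work:
Check pure NE:
(Stag, Stag): (15, 15) - no unilateral deviation beneficial
(Hare, Hare): (7, 7) - no unilateral deviation beneficial
Mixed NE: P1 plays Stag with p = 0.4667, P2 plays Stag with q = 0.4667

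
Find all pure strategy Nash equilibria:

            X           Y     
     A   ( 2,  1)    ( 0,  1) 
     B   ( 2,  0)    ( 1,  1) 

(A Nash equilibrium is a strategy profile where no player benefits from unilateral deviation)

Nash equilibrium: (A, X), (B, Y)

Work:
Best responses:
  P1 vs X: payoffs [2, 2] → best response A/B (payoff 2)
  P1 vs Y: payoffs [0, 1] → best response B (payoff 1)
  P2 vs A: payoffs [1, 1] → best response X/Y (payoff 1)
  P2 vs B: payoffs [0, 1] → best response Y (payoff 1)
Mutual best responses: (A,X), (B,Y) → Nash equilibria.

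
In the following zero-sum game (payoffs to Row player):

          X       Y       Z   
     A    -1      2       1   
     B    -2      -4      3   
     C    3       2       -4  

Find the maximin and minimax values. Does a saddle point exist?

Maximin = -1, Minimax = 2, Saddle: False

Work:
Row minimums: [-1, -4, -4] → maximin = -1
Column maximums: [3, 2, 3] → minimax = 2
No saddle point (maximin ≠ minimax). Mixed strategy needed.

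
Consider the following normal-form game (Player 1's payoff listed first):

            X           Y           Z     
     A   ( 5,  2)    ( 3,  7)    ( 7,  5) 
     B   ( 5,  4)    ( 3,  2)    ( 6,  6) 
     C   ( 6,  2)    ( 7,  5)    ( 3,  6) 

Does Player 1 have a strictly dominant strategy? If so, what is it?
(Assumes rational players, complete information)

No strictly dominant strategy exists for Player 1

Work:
A strategy strictly dominates another if it gives a strictly higher payoff against every opponent action. Compare each pair of P1's strategies column-by-column:
  A vs B: [5 vs 5, 3 vs 3, 7 vs 6] → A does not strictly dominate B (column X: 5 ≤ 5)
  A vs C: [5 vs 6, 3 vs 7, 7 vs 3] → A does not strictly dominate C (column X: 5 ≤ 6)
  B vs A: [5 vs 5, 3 vs 3, 6 vs 7] → B does not strictly dominate A (column X: 5 ≤ 5)
  B vs C: [5 vs 6, 3 vs 7, 6 vs 3] → B does not strictly dominate C (column X: 5 ≤ 6)
  C vs A: [6 vs 5, 7 vs 3, 3 vs 7] → C does not strictly dominate A (column Z: 3 ≤ 7)
  C vs B: [6 vs 5, 7 vs 3, 3 vs 6] → C does not strictly dominate B (column Z: 3 ≤ 6)
No single strategy strictly dominates all others → no strictly dominant strategy.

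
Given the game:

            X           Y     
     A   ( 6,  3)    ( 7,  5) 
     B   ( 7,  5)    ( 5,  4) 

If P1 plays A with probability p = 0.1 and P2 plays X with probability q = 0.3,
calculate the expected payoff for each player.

E[P1] = 5.71, E[P2] = 4.31

Work:
E[P1] = p·q·π₁(A,X) + p·(1-q)·π₁(A,Y) + (1-p)·q·π₁(B,X) + (1-p)·(1-q)·π₁(B,Y)
= 0.1·0.3·6 + 0.1·0.7·7 + 0.9·0.3·7 + 0.9·0.7·5
= 5.71

E[P2] = 4.31 (similar calculation)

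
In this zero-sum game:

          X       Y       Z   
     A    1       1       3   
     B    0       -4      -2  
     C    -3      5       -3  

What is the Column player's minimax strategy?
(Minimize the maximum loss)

Column should play X, value = 1

Work:
Column player minimizes Row's maximum payoff:
Column X: max payoff to Row = 1
Column Y: max payoff to Row = 5
Column Z: max payoff to Row = 3
Minimum is 1, achieved by column X.
Minimax strategy: X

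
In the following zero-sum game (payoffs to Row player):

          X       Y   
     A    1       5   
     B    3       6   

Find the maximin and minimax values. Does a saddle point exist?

Maximin = 3, Minimax = 3, Saddle: True

Work:
Row minimums: [1, 3] → maximin = 3
Column maximums: [3, 6] → minimax = 3
Saddle point exists! Game value = 3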